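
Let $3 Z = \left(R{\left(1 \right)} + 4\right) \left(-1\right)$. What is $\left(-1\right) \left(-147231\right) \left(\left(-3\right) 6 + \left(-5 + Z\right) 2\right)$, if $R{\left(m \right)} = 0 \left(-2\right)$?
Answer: $-4515084$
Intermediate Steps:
$R{\left(m \right)} = 0$
$Z = - \frac{4}{3}$ ($Z = \frac{\left(0 + 4\right) \left(-1\right)}{3} = \frac{4 \left(-1\right)}{3} = \frac{1}{3} \left(-4\right) = - \frac{4}{3} \approx -1.3333$)
$\left(-1\right) \left(-147231\right) \left(\left(-3\right) 6 + \left(-5 + Z\right) 2\right) = \left(-1\right) \left(-147231\right) \left(\left(-3\right) 6 + \left(-5 - \frac{4}{3}\right) 2\right) = 147231 \left(-18 - \frac{38}{3}\right) = 147231 \left(- \frac{92}{3}\right) = -4515084$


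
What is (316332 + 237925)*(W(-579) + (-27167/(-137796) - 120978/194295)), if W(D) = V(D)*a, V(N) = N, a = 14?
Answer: -40097524658006435917/8924357940 ≈ -4.4930e+9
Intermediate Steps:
W(D) = 14*D (W(D) = D*14 = 14*D)
(316332 + 237925)*(W(-579) + (-27167/(-137796) - 120978/194295)) = (316332 + 237925)*(14*(-579) + (-27167/(-137796) - 120978/194295)) = 554257*(-8106 + (-27167*(-1/137796) - 120978*1/194295)) = 554257*(-8106 + (27167/137796 - 40326/64765)) = 554257*(-8106 - 3797290741/8924357940) = 554257*(-72344642752381/8924357940) = -40097524658006435917/8924357940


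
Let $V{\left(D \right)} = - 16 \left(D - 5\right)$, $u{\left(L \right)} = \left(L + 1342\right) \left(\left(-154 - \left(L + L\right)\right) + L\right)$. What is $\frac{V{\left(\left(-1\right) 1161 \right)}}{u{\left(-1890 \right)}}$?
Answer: $- \frac{583}{29729} \approx -0.01961$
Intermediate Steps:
$u{\left(L \right)} = \left(-154 - L\right) \left(1342 + L\right)$ ($u{\left(L \right)} = \left(1342 + L\right) \left(\left(-154 - 2 L\right) + L\right) = \left(1342 + L\right) \left(-154 - L\right) = \left(-154 - L\right) \left(1342 + L\right)$)
$V{\left(D \right)} = 80 - 16 D$ ($V{\left(D \right)} = - 16 \left(-5 + D\right) = 80 - 16 D$)
$\frac{V{\left(\left(-1\right) 1161 \right)}}{u{\left(-1890 \right)}} = \frac{80 - 16 \left(\left(-1\right) 1161\right)}{-206668 - \left(-1890\right)^{2} - -2827440} = \frac{80 - -18576}{-206668 - 3572100 + 2827440} = \frac{80 + 18576}{-206668 - 3572100 + 2827440} = \frac{18656}{-951328} = 18656 \left(- \frac{1}{951328}\right) = - \frac{583}{29729}$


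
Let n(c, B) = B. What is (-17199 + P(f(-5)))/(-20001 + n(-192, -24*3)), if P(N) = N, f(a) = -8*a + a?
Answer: 17164/20073 ≈ 0.85508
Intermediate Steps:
f(a) = -7*a
(-17199 + P(f(-5)))/(-20001 + n(-192, -24*3)) = (-17199 - 7*(-5))/(-20001 - 24*3) = (-17199 + 35)/(-20001 - 72) = -17164/(-20073) = -17164*(-1/20073) = 17164/20073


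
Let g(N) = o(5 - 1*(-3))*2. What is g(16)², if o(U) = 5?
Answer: 100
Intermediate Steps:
g(N) = 10 (g(N) = 5*2 = 10)
g(16)² = 10² = 100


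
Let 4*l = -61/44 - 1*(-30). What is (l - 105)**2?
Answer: 296562841/30976 ≈ 9574.0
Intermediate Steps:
l = 1259/176 (l = (-61/44 - 1*(-30))/4 = (-61*1/44 + 30)/4 = (-61/44 + 30)/4 = (1/4)*(1259/44) = 1259/176 ≈ 7.1534)
(l - 105)**2 = (1259/176 - 105)**2 = (-17221/176)**2 = 296562841/30976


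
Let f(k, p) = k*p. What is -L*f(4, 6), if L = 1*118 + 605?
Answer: -17352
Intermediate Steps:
L = 723 (L = 118 + 605 = 723)
-L*f(4, 6) = -723*4*6 = -723*24 = -1*17352 = -17352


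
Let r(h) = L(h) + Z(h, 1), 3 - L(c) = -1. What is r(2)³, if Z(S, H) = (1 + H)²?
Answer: 512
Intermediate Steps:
L(c) = 4 (L(c) = 3 - 1*(-1) = 3 + 1 = 4)
r(h) = 8 (r(h) = 4 + (1 + 1)² = 4 + 2² = 4 + 4 = 8)
r(2)³ = 8³ = 512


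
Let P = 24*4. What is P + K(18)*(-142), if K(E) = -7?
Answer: 1090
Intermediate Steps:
P = 96
P + K(18)*(-142) = 96 - 7*(-142) = 96 + 994 = 1090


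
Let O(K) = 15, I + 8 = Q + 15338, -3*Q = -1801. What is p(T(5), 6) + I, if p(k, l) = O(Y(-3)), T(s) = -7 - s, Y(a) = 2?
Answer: 47836/3 ≈ 15945.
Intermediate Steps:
Q = 1801/3 (Q = -⅓*(-1801) = 1801/3 ≈ 600.33)
I = 47791/3 (I = -8 + (1801/3 + 15338) = -8 + 47815/3 = 47791/3 ≈ 15930.)
p(k, l) = 15
p(T(5), 6) + I = 15 + 47791/3 = 47836/3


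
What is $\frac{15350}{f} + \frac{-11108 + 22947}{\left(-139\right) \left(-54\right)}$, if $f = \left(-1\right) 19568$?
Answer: $\frac{29112113}{36719352} \approx 0.79283$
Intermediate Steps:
$f = -19568$
$\frac{15350}{f} + \frac{-11108 + 22947}{\left(-139\right) \left(-54\right)} = \frac{15350}{-19568} + \frac{-11108 + 22947}{\left(-139\right) \left(-54\right)} = 15350 \left(- \frac{1}{19568}\right) + \frac{11839}{7506} = - \frac{7675}{9784} + 11839 \cdot \frac{1}{7506} = - \frac{7675}{9784} + \frac{11839}{7506} = \frac{29112113}{36719352}$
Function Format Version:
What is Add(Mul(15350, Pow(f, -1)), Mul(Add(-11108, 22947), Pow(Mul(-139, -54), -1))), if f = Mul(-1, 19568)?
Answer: Rational(29112113, 36719352) ≈ 0.79283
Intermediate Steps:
f = -19568
Add(Mul(15350, Pow(f, -1)), Mul(Add(-11108, 22947), Pow(Mul(-139, -54), -1))) = Add(Mul(15350, Pow(-19568, -1)), Mul(Add(-11108, 22947), Pow(Mul(-139, -54), -1))) = Add(Mul(15350, Rational(-1, 19568)), Mul(11839, Pow(7506, -1))) = Add(Rational(-7675, 9784), Mul(11839, Rational(1, 7506))) = Add(Rational(-7675, 9784), Rational(11839, 7506)) = Rational(29112113, 36719352)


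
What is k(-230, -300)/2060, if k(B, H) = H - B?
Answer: -7/206 ≈ -0.033981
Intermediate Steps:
k(-230, -300)/2060 = (-300 - 1*(-230))/2060 = (-300 + 230)*(1/2060) = -70*1/2060 = -7/206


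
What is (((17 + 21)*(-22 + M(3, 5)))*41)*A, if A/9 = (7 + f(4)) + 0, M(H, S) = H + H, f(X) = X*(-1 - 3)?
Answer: 2019168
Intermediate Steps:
f(X) = -4*X (f(X) = X*(-4) = -4*X)
M(H, S) = 2*H
A = -81 (A = 9*((7 - 4*4) + 0) = 9*((7 - 16) + 0) = 9*(-9 + 0) = 9*(-9) = -81)
(((17 + 21)*(-22 + M(3, 5)))*41)*A = (((17 + 21)*(-22 + 2*3))*41)*(-81) = ((38*(-22 + 6))*41)*(-81) = ((38*(-16))*41)*(-81) = -608*41*(-81) = -24928*(-81) = 2019168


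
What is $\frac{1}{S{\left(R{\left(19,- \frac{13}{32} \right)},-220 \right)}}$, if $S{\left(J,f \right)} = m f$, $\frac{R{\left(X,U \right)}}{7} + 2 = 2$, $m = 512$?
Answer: $- \frac{1}{112640} \approx -8.8778 \cdot 10^{-6}$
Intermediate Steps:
$R{\left(X,U \right)} = 0$ ($R{\left(X,U \right)} = -14 + 7 \cdot 2 = -14 + 14 = 0$)
$S{\left(J,f \right)} = 512 f$
$\frac{1}{S{\left(R{\left(19,- \frac{13}{32} \right)},-220 \right)}} = \frac{1}{512 \left(-220\right)} = \frac{1}{-112640} = - \frac{1}{112640}$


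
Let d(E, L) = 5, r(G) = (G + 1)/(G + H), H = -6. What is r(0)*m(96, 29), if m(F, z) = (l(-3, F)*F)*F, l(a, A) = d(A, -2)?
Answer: -7680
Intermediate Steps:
r(G) = (1 + G)/(-6 + G) (r(G) = (G + 1)/(G - 6) = (1 + G)/(-6 + G))
l(a, A) = 5
m(F, z) = 5*F² (m(F, z) = (5*F)*F = 5*F²)
r(0)*m(96, 29) = ((1 + 0)/(-6 + 0))*(5*96²) = (1/(-6))*(5*9216) = -⅙*1*46080 = -⅙*46080 = -7680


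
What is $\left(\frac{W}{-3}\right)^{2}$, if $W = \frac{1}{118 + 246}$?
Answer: $\frac{1}{1192464} \approx 8.386 \cdot 10^{-7}$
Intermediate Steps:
$W = \frac{1}{364} \approx 0.0027473$
$\left(\frac{W}{-3}\right)^{2} = \left(\frac{1}{364 \left(-3\right)}\right)^{2} = \left(\frac{1}{364} \left(- \frac{1}{3}\right)\right)^{2} = \left(- \frac{1}{1092}\right)^{2} = \frac{1}{1192464}$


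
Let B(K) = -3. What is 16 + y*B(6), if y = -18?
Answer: 70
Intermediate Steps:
16 + y*B(6) = 16 - 18*(-3) = 16 + 54 = 70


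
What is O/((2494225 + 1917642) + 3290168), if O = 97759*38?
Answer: 3714842/7702035 ≈ 0.48232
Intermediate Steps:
O = 3714842
O/((2494225 + 1917642) + 3290168) = 3714842/((2494225 + 1917642) + 3290168) = 3714842/(4411867 + 3290168) = 3714842/7702035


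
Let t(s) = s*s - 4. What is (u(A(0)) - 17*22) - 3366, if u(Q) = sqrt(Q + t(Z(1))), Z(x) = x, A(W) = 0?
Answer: -3740 + I*sqrt(3) ≈ -3740.0 + 1.732*I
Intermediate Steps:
t(s) = -4 + s**2 (t(s) = s**2 - 4 = -4 + s**2)
u(Q) = sqrt(-3 + Q) (u(Q) = sqrt(Q + (-4 + 1**2)) = sqrt(Q + (-4 + 1)) = sqrt(Q - 3) = sqrt(-3 + Q))
(u(A(0)) - 17*22) - 3366 = (sqrt(-3 + 0) - 17*22) - 3366 = (sqrt(-3) - 374) - 3366 = (I*sqrt(3) - 374) - 3366 = (-374 + I*sqrt(3)) - 3366 = -3740 + I*sqrt(3)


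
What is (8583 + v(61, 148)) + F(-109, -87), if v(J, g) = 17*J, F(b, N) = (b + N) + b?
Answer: 9315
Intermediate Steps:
F(b, N) = N + 2*b (F(b, N) = (N + b) + b = N + 2*b)
(8583 + v(61, 148)) + F(-109, -87) = (8583 + 17*61) + (-87 + 2*(-109)) = (8583 + 1037) + (-87 - 218) = 9620 - 305 = 9315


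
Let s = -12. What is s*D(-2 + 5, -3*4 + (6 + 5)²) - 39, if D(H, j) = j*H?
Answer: -3963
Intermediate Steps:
D(H, j) = H*j
s*D(-2 + 5, -3*4 + (6 + 5)²) - 39 = -12*(-2 + 5)*(-3*4 + (6 + 5)²) - 39 = -36*(-12 + 11²) - 39 = -36*(-12 + 121) - 39 = -36*109 - 39 = -12*327 - 39 = -3924 - 39 = -3963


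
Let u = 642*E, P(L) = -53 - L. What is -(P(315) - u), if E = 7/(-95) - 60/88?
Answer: -122299/1045 ≈ -117.03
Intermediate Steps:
E = -1579/2090 (E = 7*(-1/95) - 60*1/88 = -7/95 - 15/22 = -1579/2090 ≈ -0.75550)
u = -506859/1045 (u = 642*(-1579/2090) = -506859/1045 ≈ -485.03)
-(P(315) - u) = -((-53 - 1*315) - 1*(-506859/1045)) = -((-53 - 315) + 506859/1045) = -(-368 + 506859/1045) = -1*122299/1045 = -122299/1045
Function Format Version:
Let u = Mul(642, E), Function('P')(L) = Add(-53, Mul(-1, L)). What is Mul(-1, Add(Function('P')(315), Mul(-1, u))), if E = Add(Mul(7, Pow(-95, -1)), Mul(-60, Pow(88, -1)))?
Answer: Rational(-122299, 1045) ≈ -117.03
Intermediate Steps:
E = Rational(-1579, 2090) (E = Add(Mul(7, Rational(-1, 95)), Mul(-60, Rational(1, 88))) = Add(Rational(-7, 95), Rational(-15, 22)) = Rational(-1579, 2090) ≈ -0.75550)
u = Rational(-506859, 1045) (u = Mul(642, Rational(-1579, 2090)) = Rational(-506859, 1045) ≈ -485.03)
Mul(-1, Add(Function('P')(315), Mul(-1, u))) = Mul(-1, Add(Add(-53, Mul(-1, 315)), Mul(-1, Rational(-506859, 1045)))) = Mul(-1, Add(Add(-53, -315), Rational(506859, 1045))) = Mul(-1, Add(-368, Rational(506859, 1045))) = Mul(-1, Rational(122299, 1045)) = Rational(-122299, 1045)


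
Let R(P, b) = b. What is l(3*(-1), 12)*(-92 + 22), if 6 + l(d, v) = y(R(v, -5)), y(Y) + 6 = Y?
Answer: 1190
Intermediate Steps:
y(Y) = -6 + Y
l(d, v) = -17 (l(d, v) = -6 + (-6 - 5) = -6 - 11 = -17)
l(3*(-1), 12)*(-92 + 22) = -17*(-92 + 22) = -17*(-70) = 1190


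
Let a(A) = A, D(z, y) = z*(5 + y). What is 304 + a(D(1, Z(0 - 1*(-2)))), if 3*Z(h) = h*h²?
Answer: 935/3 ≈ 311.67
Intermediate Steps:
Z(h) = h³/3 (Z(h) = (h*h²)/3 = h³/3)
304 + a(D(1, Z(0 - 1*(-2)))) = 304 + 1*(5 + (0 - 1*(-2))³/3) = 304 + 1*(5 + (0 + 2)³/3) = 304 + 1*(5 + (⅓)*2³) = 304 + 1*(5 + (⅓)*8) = 304 + 1*(5 + 8/3) = 304 + 1*(23/3) = 304 + 23/3 = 935/3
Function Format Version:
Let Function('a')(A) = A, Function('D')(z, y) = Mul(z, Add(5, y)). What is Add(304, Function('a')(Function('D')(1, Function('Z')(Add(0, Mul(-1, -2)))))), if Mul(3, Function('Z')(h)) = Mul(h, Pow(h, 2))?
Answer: Rational(935, 3) ≈ 311.67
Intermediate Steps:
Function('Z')(h) = Mul(Rational(1, 3), Pow(h, 3)) (Function('Z')(h) = Mul(Rational(1, 3), Mul(h, Pow(h, 2))) = Mul(Rational(1, 3), Pow(h, 3)))
Add(304, Function('a')(Function('D')(1, Function('Z')(Add(0, Mul(-1, -2)))))) = Add(304, Mul(1, Add(5, Mul(Rational(1, 3), Pow(Add(0, Mul(-1, -2)), 3))))) = Add(304, Mul(1, Add(5, Mul(Rational(1, 3), Pow(Add(0, 2), 3))))) = Add(304, Mul(1, Add(5, Mul(Rational(1, 3), Pow(2, 3))))) = Add(304, Mul(1, Add(5, Mul(Rational(1, 3), 8)))) = Add(304, Mul(1, Add(5, Rational(8, 3)))) = Add(304, Mul(1, Rational(23, 3))) = Add(304, Rational(23, 3)) = Rational(935, 3)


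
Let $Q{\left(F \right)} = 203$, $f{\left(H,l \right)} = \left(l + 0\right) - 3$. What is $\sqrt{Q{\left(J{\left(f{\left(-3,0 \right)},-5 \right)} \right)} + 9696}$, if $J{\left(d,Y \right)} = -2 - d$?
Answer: $\sqrt{9899} \approx 99.494$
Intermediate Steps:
$f{\left(H,l \right)} = -3 + l$ ($f{\left(H,l \right)} = l - 3 = -3 + l$)
$\sqrt{Q{\left(J{\left(f{\left(-3,0 \right)},-5 \right)} \right)} + 9696} = \sqrt{203 + 9696} = \sqrt{9899}$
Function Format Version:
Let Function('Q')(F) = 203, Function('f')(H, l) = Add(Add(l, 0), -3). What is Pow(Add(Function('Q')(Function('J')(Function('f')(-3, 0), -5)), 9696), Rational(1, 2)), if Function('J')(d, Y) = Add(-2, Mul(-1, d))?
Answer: Pow(9899, Rational(1, 2)) ≈ 99.494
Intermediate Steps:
Function('f')(H, l) = Add(-3, l) (Function('f')(H, l) = Add(l, -3) = Add(-3, l))
Pow(Add(Function('Q')(Function('J')(Function('f')(-3, 0), -5)), 9696), Rational(1, 2)) = Pow(Add(203, 9696), Rational(1, 2)) = Pow(9899, Rational(1, 2))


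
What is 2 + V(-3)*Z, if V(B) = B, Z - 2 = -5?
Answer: 11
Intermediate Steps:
Z = -3 (Z = 2 - 5 = -3)
2 + V(-3)*Z = 2 - 3*(-3) = 2 + 9 = 11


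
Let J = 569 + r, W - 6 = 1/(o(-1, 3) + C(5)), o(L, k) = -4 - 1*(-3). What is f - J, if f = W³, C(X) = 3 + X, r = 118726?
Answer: -40838678/343 ≈ -1.1906e+5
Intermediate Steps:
o(L, k) = -1 (o(L, k) = -4 + 3 = -1)
W = 43/7 (W = 6 + 1/(-1 + (3 + 5)) = 6 + 1/(-1 + 8) = 6 + 1/7 = 6 + ⅐ = 43/7 ≈ 6.1429)
J = 119295 (J = 569 + 118726 = 119295)
f = 79507/343 (f = (43/7)³ = 79507/343 ≈ 231.80)
f - J = 79507/343 - 1*119295 = 79507/343 - 119295 = -40838678/343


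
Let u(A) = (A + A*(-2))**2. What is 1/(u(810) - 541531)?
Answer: 1/114569 ≈ 8.7284e-6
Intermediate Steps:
u(A) = A**2 (u(A) = (A - 2*A)**2 = (-A)**2 = A**2)
1/(u(810) - 541531) = 1/(810**2 - 541531) = 1/(656100 - 541531) = 1/114569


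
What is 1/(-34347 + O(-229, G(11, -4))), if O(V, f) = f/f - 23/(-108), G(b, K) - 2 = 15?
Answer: -108/3709345 ≈ -2.9116e-5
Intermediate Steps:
G(b, K) = 17 (G(b, K) = 2 + 15 = 17)
O(V, f) = 131/108 (O(V, f) = 1 - 23*(-1/108) = 1 + 23/108 = 131/108)
1/(-34347 + O(-229, G(11, -4))) = 1/(-34347 + 131/108) = 1/(-3709345/108) = -108/3709345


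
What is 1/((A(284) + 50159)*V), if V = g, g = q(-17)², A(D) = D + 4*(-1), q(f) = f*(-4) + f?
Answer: 1/131191839 ≈ 7.6224e-9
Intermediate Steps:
q(f) = -3*f (q(f) = -4*f + f = -3*f)
A(D) = -4 + D (A(D) = D - 4 = -4 + D)
g = 2601 (g = (-3*(-17))² = 51² = 2601)
V = 2601
1/((A(284) + 50159)*V) = 1/(((-4 + 284) + 50159)*2601) = (1/2601)/(280 + 50159) = (1/2601)/50439 = (1/50439)*(1/2601) = 1/131191839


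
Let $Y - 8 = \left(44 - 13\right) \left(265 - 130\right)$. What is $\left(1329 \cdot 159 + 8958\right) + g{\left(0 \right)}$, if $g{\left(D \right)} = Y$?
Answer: $224462$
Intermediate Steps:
$Y = 4193$ ($Y = 8 + \left(44 - 13\right) \left(265 - 130\right) = 8 + 31 \cdot 135 = 8 + 4185 = 4193$)
$g{\left(D \right)} = 4193$
$\left(1329 \cdot 159 + 8958\right) + g{\left(0 \right)} = \left(1329 \cdot 159 + 8958\right) + 4193 = \left(211311 + 8958\right) + 4193 = 220269 + 4193 = 224462$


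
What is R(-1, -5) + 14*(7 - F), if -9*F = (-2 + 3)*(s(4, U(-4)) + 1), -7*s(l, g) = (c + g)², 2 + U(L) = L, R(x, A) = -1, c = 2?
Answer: 95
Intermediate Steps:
U(L) = -2 + L
s(l, g) = -(2 + g)²/7
F = ⅐ (F = -(-2 + 3)*(-(2 + (-2 - 4))²/7 + 1)/9 = -(-(2 - 6)²/7 + 1)/9 = -(-⅐*(-4)² + 1)/9 = -(-⅐*16 + 1)/9 = -(-16/7 + 1)/9 = -(-9)/(9*7) = -⅑*(-9/7) = ⅐ ≈ 0.14286)
R(-1, -5) + 14*(7 - F) = -1 + 14*(7 - 1*⅐) = -1 + 14*(7 - ⅐) = -1 + 14*(48/7) = -1 + 96 = 95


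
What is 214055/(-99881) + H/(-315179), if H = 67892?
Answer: -74246761697/31480393699 ≈ -2.3585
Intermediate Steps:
214055/(-99881) + H/(-315179) = 214055/(-99881) + 67892/(-315179) = 214055*(-1/99881) + 67892*(-1/315179) = -214055/99881 - 67892/315179 = -74246761697/31480393699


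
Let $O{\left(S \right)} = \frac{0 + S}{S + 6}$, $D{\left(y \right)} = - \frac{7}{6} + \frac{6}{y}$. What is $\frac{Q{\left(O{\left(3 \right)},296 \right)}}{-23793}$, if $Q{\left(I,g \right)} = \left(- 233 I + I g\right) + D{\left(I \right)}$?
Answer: $- \frac{227}{142758} \approx -0.0015901$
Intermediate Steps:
$D{\left(y \right)} = - \frac{7}{6} + \frac{6}{y}$ ($D{\left(y \right)} = \left(-7\right) \frac{1}{6} + \frac{6}{y} = - \frac{7}{6} + \frac{6}{y}$)
$O{\left(S \right)} = \frac{S}{6 + S}$
$Q{\left(I,g \right)} = - \frac{7}{6} - 233 I + \frac{6}{I} + I g$ ($Q{\left(I,g \right)} = \left(- 233 I + I g\right) - \left(\frac{7}{6} - \frac{6}{I}\right) = - \frac{7}{6} - 233 I + \frac{6}{I} + I g$)
$\frac{Q{\left(O{\left(3 \right)},296 \right)}}{-23793} = \frac{- \frac{7}{6} - 233 \frac{3}{6 + 3} + \frac{6}{3 \frac{1}{6 + 3}} + \frac{3}{6 + 3} \cdot 296}{-23793} = \left(- \frac{7}{6} - 233 \cdot \frac{3}{9} + \frac{6}{3 \cdot \frac{1}{9}} + \frac{3}{9} \cdot 296\right) \left(- \frac{1}{23793}\right) = \left(- \frac{7}{6} - 233 \cdot 3 \cdot \frac{1}{9} + \frac{6}{3 \cdot \frac{1}{9}} + 3 \cdot \frac{1}{9} \cdot 296\right) \left(- \frac{1}{23793}\right) = \left(- \frac{7}{6} - \frac{233}{3} + 6 \frac{1}{\frac{1}{3}} + \frac{1}{3} \cdot 296\right) \left(- \frac{1}{23793}\right) = \left(- \frac{7}{6} - \frac{233}{3} + 6 \cdot 3 + \frac{296}{3}\right) \left(- \frac{1}{23793}\right) = \left(- \frac{7}{6} - \frac{233}{3} + 18 + \frac{296}{3}\right) \left(- \frac{1}{23793}\right) = \frac{227}{6} \left(- \frac{1}{23793}\right) = - \frac{227}{142758}$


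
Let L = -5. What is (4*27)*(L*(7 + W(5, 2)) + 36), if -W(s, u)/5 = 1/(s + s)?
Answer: 378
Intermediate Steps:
W(s, u) = -5/(2*s) (W(s, u) = -5/(s + s) = -5*1/(2*s) = -5/(2*s))
(4*27)*(L*(7 + W(5, 2)) + 36) = (4*27)*(-5*(7 - 5/2/5) + 36) = 108*(-5*(7 - 5/2*⅕) + 36) = 108*(-5*(7 - ½) + 36) = 108*(-5*13/2 + 36) = 108*(-65/2 + 36) = 108*(7/2) = 378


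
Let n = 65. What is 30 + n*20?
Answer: 1330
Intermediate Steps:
30 + n*20 = 30 + 65*20 = 30 + 1300 = 1330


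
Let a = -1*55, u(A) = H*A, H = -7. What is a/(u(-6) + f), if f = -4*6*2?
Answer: 55/6 ≈ 9.1667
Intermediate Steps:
f = -48 (f = -24*2 = -48)
u(A) = -7*A
a = -55
a/(u(-6) + f) = -55/(-7*(-6) - 48) = -55/(42 - 48) = -55/(-6) = -55*(-⅙) = 55/6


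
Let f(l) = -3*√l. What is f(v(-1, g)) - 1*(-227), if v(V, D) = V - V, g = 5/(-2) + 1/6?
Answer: 227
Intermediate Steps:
g = -7/3 (g = 5*(-½) + 1*(⅙) = -5/2 + ⅙ = -7/3 ≈ -2.3333)
v(V, D) = 0
f(v(-1, g)) - 1*(-227) = -3*√0 - 1*(-227) = -3*0 + 227 = 0 + 227 = 227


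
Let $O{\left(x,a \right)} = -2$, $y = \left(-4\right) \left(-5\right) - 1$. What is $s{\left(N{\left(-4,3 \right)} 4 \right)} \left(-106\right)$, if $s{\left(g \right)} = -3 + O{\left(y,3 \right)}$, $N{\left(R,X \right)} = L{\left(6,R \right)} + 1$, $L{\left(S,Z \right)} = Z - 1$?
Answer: $530$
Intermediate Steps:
$L{\left(S,Z \right)} = -1 + Z$ ($L{\left(S,Z \right)} = Z - 1 = -1 + Z$)
$y = 19$ ($y = 20 - 1 = 19$)
$N{\left(R,X \right)} = R$ ($N{\left(R,X \right)} = \left(-1 + R\right) + 1 = R$)
$s{\left(g \right)} = -5$ ($s{\left(g \right)} = -3 - 2 = -5$)
$s{\left(N{\left(-4,3 \right)} 4 \right)} \left(-106\right) = \left(-5\right) \left(-106\right) = 530$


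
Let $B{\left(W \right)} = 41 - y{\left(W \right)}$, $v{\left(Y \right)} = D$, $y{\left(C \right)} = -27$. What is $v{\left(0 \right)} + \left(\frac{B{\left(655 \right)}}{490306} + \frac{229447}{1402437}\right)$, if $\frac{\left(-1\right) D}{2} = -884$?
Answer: $\frac{607915273041497}{343811637861} \approx 1768.2$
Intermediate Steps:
$D = 1768$ ($D = \left(-2\right) \left(-884\right) = 1768$)
$v{\left(Y \right)} = 1768$
$B{\left(W \right)} = 68$ ($B{\left(W \right)} = 41 - -27 = 41 + 27 = 68$)
$v{\left(0 \right)} + \left(\frac{B{\left(655 \right)}}{490306} + \frac{229447}{1402437}\right) = 1768 + \left(\frac{68}{490306} + \frac{229447}{1402437}\right) = 1768 + \left(68 \cdot \frac{1}{490306} + 229447 \cdot \frac{1}{1402437}\right) = 1768 + \left(\frac{34}{245153} + \frac{229447}{1402437}\right) = 1768 + \frac{56297303249}{343811637861} = \frac{607915273041497}{343811637861}$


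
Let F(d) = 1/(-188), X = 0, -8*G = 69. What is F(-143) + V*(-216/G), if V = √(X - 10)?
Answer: -1/188 + 576*I*√10/23 ≈ -0.0053191 + 79.194*I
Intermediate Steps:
G = -69/8 (G = -⅛*69 = -69/8 ≈ -8.6250)
F(d) = -1/188
V = I*√10 (V = √(0 - 10) = √(-10) = I*√10 ≈ 3.1623*I)
F(-143) + V*(-216/G) = -1/188 + (I*√10)*(-216/(-69/8)) = -1/188 + (I*√10)*(-216*(-8/69)) = -1/188 + (I*√10)*(576/23) = -1/188 + 576*I*√10/23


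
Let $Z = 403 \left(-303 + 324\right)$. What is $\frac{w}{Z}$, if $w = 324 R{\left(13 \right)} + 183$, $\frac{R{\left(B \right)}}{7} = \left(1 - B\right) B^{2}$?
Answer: $- \frac{1533107}{2821} \approx -543.46$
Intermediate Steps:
$R{\left(B \right)} = 7 B^{2} \left(1 - B\right)$ ($R{\left(B \right)} = 7 \left(1 - B\right) B^{2} = 7 B^{2} \left(1 - B\right)$)
$w = -4599321$ ($w = 324 \cdot 7 \cdot 13^{2} \left(1 - 13\right) + 183 = 324 \cdot 7 \cdot 169 \left(1 - 13\right) + 183 = 324 \cdot 7 \cdot 169 \left(-12\right) + 183 = 324 \left(-14196\right) + 183 = -4599504 + 183 = -4599321$)
$Z = 8463$ ($Z = 403 \cdot 21 = 8463$)
$\frac{w}{Z} = - \frac{4599321}{8463} = \left(-4599321\right) \frac{1}{8463} = - \frac{1533107}{2821}$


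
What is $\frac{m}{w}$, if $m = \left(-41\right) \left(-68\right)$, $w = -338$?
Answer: $- \frac{1394}{169} \approx -8.2485$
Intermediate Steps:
$m = 2788$
$\frac{m}{w} = \frac{2788}{-338} = 2788 \left(- \frac{1}{338}\right) = - \frac{1394}{169}$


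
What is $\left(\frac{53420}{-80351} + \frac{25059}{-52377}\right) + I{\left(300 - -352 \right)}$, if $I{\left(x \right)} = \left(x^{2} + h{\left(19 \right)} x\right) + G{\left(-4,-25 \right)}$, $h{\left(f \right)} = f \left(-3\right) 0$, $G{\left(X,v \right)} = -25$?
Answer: $\frac{596319667493928}{1402848109} \approx 4.2508 \cdot 10^{5}$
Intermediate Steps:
$h{\left(f \right)} = 0$ ($h{\left(f \right)} = - 3 f 0 = 0$)
$I{\left(x \right)} = -25 + x^{2}$ ($I{\left(x \right)} = \left(x^{2} + 0 x\right) - 25 = \left(x^{2} + 0\right) - 25 = x^{2} - 25 = -25 + x^{2}$)
$\left(\frac{53420}{-80351} + \frac{25059}{-52377}\right) + I{\left(300 - -352 \right)} = \left(\frac{53420}{-80351} + \frac{25059}{-52377}\right) - \left(25 - \left(300 - -352\right)^{2}\right) = \left(53420 \left(- \frac{1}{80351}\right) + 25059 \left(- \frac{1}{52377}\right)\right) - \left(25 - \left(300 + 352\right)^{2}\right) = \left(- \frac{53420}{80351} - \frac{8353}{17459}\right) - \left(25 - 652^{2}\right) = - \frac{1603831683}{1402848109} + \left(-25 + 425104\right) = - \frac{1603831683}{1402848109} + 425079 = \frac{596319667493928}{1402848109}$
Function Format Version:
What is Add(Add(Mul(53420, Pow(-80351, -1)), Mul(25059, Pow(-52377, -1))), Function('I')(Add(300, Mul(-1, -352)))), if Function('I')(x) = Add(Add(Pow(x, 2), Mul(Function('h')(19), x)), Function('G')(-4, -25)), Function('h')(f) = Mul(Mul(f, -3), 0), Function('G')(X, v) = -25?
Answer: Rational(596319667493928, 1402848109) ≈ 4.2508e+5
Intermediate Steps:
Function('h')(f) = 0 (Function('h')(f) = Mul(Mul(-3, f), 0) = 0)
Function('I')(x) = Add(-25, Pow(x, 2)) (Function('I')(x) = Add(Add(Pow(x, 2), Mul(0, x)), -25) = Add(Add(Pow(x, 2), 0), -25) = Add(Pow(x, 2), -25) = Add(-25, Pow(x, 2)))
Add(Add(Mul(53420, Pow(-80351, -1)), Mul(25059, Pow(-52377, -1))), Function('I')(Add(300, Mul(-1, -352)))) = Add(Add(Mul(53420, Pow(-80351, -1)), Mul(25059, Pow(-52377, -1))), Add(-25, Pow(Add(300, Mul(-1, -352)), 2))) = Add(Add(Mul(53420, Rational(-1, 80351)), Mul(25059, Rational(-1, 52377))), Add(-25, Pow(Add(300, 352), 2))) = Add(Add(Rational(-53420, 80351), Rational(-8353, 17459)), Add(-25, Pow(652, 2))) = Add(Rational(-1603831683, 1402848109), Add(-25, 425104)) = Add(Rational(-1603831683, 1402848109), 425079) = Rational(596319667493928, 1402848109)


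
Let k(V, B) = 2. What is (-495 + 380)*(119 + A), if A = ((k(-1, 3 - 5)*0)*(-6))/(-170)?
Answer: -13685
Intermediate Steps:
A = 0 (A = ((2*0)*(-6))/(-170) = (0*(-6))*(-1/170) = 0*(-1/170) = 0)
(-495 + 380)*(119 + A) = (-495 + 380)*(119 + 0) = -115*119 = -13685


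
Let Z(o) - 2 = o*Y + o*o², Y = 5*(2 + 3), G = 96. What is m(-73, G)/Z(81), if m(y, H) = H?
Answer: 24/133367 ≈ 0.00017995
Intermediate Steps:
Y = 25 (Y = 5*5 = 25)
Z(o) = 2 + o³ + 25*o (Z(o) = 2 + (o*25 + o*o²) = 2 + (25*o + o³) = 2 + (o³ + 25*o) = 2 + o³ + 25*o)
m(-73, G)/Z(81) = 96/(2 + 81³ + 25*81) = 96/(2 + 531441 + 2025) = 96/533468 = 96*(1/533468) = 24/133367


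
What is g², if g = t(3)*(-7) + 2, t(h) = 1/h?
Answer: ⅑ ≈ 0.11111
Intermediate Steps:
t(h) = 1/h
g = -⅓ (g = -7/3 + 2 = -⅓ ≈ -0.33333)
g² = (-⅓)² = ⅑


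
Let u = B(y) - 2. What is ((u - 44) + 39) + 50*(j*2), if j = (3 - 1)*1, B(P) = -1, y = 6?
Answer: 192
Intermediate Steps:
j = 2 (j = 2*1 = 2)
u = -3 (u = -1 - 2 = -3)
((u - 44) + 39) + 50*(j*2) = ((-3 - 44) + 39) + 50*(2*2) = (-47 + 39) + 50*4 = -8 + 200 = 192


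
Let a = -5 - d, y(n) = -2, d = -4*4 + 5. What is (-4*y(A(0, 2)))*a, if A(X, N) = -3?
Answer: 48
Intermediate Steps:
d = -11 (d = -16 + 5 = -11)
a = 6 (a = -5 - 1*(-11) = -5 + 11 = 6)
(-4*y(A(0, 2)))*a = -4*(-2)*6 = 8*6 = 48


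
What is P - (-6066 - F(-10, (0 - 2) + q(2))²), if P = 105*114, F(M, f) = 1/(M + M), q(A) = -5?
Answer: 7214401/400 ≈ 18036.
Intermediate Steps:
F(M, f) = 1/(2*M)
P = 11970
P - (-6066 - F(-10, (0 - 2) + q(2))²) = 11970 - (-6066 - ((½)/(-10))²) = 11970 - (-6066 - ((½)*(-⅒))²) = 11970 - (-6066 - (-1/20)²) = 11970 - (-6066 - 1*1/400) = 11970 - (-6066 - 1/400) = 11970 - 1*(-2426401/400) = 11970 + 2426401/400 = 7214401/400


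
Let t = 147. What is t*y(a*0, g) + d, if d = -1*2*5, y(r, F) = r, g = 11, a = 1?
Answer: -10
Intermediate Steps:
d = -10 (d = -2*5 = -10)
t*y(a*0, g) + d = 147*(1*0) - 10 = 147*0 - 10 = 0 - 10 = -10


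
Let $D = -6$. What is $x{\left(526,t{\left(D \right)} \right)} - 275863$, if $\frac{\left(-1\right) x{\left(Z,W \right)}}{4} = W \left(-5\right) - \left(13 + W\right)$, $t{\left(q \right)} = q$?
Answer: $-275955$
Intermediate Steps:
$x{\left(Z,W \right)} = 52 + 24 W$ ($x{\left(Z,W \right)} = - 4 \left(W \left(-5\right) - \left(13 + W\right)\right) = - 4 \left(- 5 W - \left(13 + W\right)\right) = - 4 \left(-13 - 6 W\right) = 52 + 24 W$)
$x{\left(526,t{\left(D \right)} \right)} - 275863 = \left(52 + 24 \left(-6\right)\right) - 275863 = \left(52 - 144\right) - 275863 = -92 - 275863 = -275955$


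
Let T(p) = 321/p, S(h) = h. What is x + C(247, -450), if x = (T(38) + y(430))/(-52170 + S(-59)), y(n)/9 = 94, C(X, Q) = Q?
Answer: -893148369/1984702 ≈ -450.02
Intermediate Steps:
y(n) = 846 (y(n) = 9*94 = 846)
x = -32469/1984702 (x = (321/38 + 846)/(-52170 - 59) = (321*(1/38) + 846)/(-52229) = (321/38 + 846)*(-1/52229) = (32469/38)*(-1/52229) = -32469/1984702 ≈ -0.016360)
x + C(247, -450) = -32469/1984702 - 450 = -893148369/1984702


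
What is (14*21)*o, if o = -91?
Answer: -26754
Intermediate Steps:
(14*21)*o = (14*21)*(-91) = 294*(-91) = -26754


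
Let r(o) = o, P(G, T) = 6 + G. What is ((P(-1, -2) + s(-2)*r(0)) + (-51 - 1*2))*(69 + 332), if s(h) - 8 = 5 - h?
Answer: -19248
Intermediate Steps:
s(h) = 13 - h (s(h) = 8 + (5 - h) = 13 - h)
((P(-1, -2) + s(-2)*r(0)) + (-51 - 1*2))*(69 + 332) = (((6 - 1) + (13 - 1*(-2))*0) + (-51 - 1*2))*(69 + 332) = ((5 + (13 + 2)*0) + (-51 - 2))*401 = ((5 + 15*0) - 53)*401 = ((5 + 0) - 53)*401 = (5 - 53)*401 = -48*401 = -19248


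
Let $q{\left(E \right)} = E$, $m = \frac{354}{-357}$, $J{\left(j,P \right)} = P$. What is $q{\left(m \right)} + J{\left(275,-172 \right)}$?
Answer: $- \frac{20586}{119} \approx -172.99$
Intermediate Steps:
$m = - \frac{118}{119}$ ($m = 354 \left(- \frac{1}{357}\right) = - \frac{118}{119} \approx -0.9916$)
$q{\left(m \right)} + J{\left(275,-172 \right)} = - \frac{118}{119} - 172 = - \frac{20586}{119}$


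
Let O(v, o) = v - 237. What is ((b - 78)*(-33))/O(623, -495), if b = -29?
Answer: 3531/386 ≈ 9.1477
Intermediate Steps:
O(v, o) = -237 + v
((b - 78)*(-33))/O(623, -495) = ((-29 - 78)*(-33))/(-237 + 623) = -107*(-33)/386 = 3531*(1/386) = 3531/386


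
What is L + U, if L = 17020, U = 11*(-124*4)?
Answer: 11564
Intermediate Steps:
U = -5456 (U = 11*(-496) = -5456)
L + U = 17020 - 5456 = 11564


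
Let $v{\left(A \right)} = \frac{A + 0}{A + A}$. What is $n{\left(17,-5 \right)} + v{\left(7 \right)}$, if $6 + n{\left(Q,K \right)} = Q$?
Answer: $\frac{23}{2} \approx 11.5$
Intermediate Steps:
$n{\left(Q,K \right)} = -6 + Q$
$v{\left(A \right)} = \frac{1}{2}$ ($v{\left(A \right)} = \frac{A}{2 A} = A \frac{1}{2 A} = \frac{1}{2}$)
$n{\left(17,-5 \right)} + v{\left(7 \right)} = \left(-6 + 17\right) + \frac{1}{2} = 11 + \frac{1}{2} = \frac{23}{2}$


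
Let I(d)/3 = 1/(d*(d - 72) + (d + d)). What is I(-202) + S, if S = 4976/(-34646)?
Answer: -8038159/55987936 ≈ -0.14357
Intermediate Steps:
S = -2488/17323 (S = 4976*(-1/34646) = -2488/17323 ≈ -0.14362)
I(d) = 3/(2*d + d*(-72 + d)) (I(d) = 3/(d*(d - 72) + (d + d)) = 3/(d*(-72 + d) + 2*d) = 3/(2*d + d*(-72 + d)))
I(-202) + S = 3/(-202*(-70 - 202)) - 2488/17323 = 3*(-1/202)/(-272) - 2488/17323 = 3*(-1/202)*(-1/272) - 2488/17323 = 3/54944 - 2488/17323 = -8038159/55987936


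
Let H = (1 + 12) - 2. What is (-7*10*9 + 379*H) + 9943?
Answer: 13482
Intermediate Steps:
H = 11 (H = 13 - 2 = 11)
(-7*10*9 + 379*H) + 9943 = (-7*10*9 + 379*11) + 9943 = (-70*9 + 4169) + 9943 = (-630 + 4169) + 9943 = 3539 + 9943 = 13482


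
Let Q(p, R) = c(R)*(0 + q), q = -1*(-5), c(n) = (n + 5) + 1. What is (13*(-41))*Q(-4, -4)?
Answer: -5330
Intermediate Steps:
c(n) = 6 + n (c(n) = (5 + n) + 1 = 6 + n)
q = 5
Q(p, R) = 30 + 5*R (Q(p, R) = (6 + R)*(0 + 5) = (6 + R)*5 = 30 + 5*R)
(13*(-41))*Q(-4, -4) = (13*(-41))*(30 + 5*(-4)) = -533*(30 - 20) = -533*10 = -5330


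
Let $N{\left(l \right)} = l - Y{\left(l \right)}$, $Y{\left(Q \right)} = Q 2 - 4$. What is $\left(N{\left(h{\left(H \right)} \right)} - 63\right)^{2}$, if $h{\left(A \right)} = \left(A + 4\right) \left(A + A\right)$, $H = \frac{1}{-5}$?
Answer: $\frac{2064969}{625} \approx 3303.9$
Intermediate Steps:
$H = - \frac{1}{5} \approx -0.2$
$Y{\left(Q \right)} = -4 + 2 Q$ ($Y{\left(Q \right)} = 2 Q - 4 = -4 + 2 Q$)
$h{\left(A \right)} = 2 A \left(4 + A\right)$ ($h{\left(A \right)} = \left(4 + A\right) 2 A = 2 A \left(4 + A\right)$)
$N{\left(l \right)} = 4 - l$ ($N{\left(l \right)} = l - \left(-4 + 2 l\right) = 4 - l$)
$\left(N{\left(h{\left(H \right)} \right)} - 63\right)^{2} = \left(\left(4 - 2 \left(- \frac{1}{5}\right) \left(4 - \frac{1}{5}\right)\right) - 63\right)^{2} = \left(\left(4 - 2 \left(- \frac{1}{5}\right) \frac{19}{5}\right) - 63\right)^{2} = \left(\left(4 - - \frac{38}{25}\right) - 63\right)^{2} = \left(\left(4 + \frac{38}{25}\right) - 63\right)^{2} = \left(\frac{138}{25} - 63\right)^{2} = \left(- \frac{1437}{25}\right)^{2} = \frac{2064969}{625}$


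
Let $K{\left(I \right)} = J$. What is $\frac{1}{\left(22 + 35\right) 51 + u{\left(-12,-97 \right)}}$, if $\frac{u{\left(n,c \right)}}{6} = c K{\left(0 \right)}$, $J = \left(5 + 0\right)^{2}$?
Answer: $- \frac{1}{11643} \approx -8.5889 \cdot 10^{-5}$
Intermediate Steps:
$J = 25$ ($J = 5^{2} = 25$)
$K{\left(I \right)} = 25$
$u{\left(n,c \right)} = 150 c$ ($u{\left(n,c \right)} = 6 c 25 = 6 \cdot 25 c = 150 c$)
$\frac{1}{\left(22 + 35\right) 51 + u{\left(-12,-97 \right)}} = \frac{1}{\left(22 + 35\right) 51 + 150 \left(-97\right)} = \frac{1}{57 \cdot 51 - 14550} = \frac{1}{2907 - 14550} = \frac{1}{-11643} = - \frac{1}{11643}$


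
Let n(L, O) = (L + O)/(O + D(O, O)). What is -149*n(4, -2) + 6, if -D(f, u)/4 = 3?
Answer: 191/7 ≈ 27.286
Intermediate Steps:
D(f, u) = -12 (D(f, u) = -4*3 = -12)
n(L, O) = (L + O)/(-12 + O) (n(L, O) = (L + O)/(O - 12) = (L + O)/(-12 + O))
-149*n(4, -2) + 6 = -149*(4 - 2)/(-12 - 2) + 6 = -149*2/(-14) + 6 = -(-149)*2/14 + 6 = -149*(-⅐) + 6 = 149/7 + 6 = 191/7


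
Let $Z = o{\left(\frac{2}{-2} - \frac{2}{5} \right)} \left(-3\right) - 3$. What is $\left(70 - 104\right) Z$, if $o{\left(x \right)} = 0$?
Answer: $102$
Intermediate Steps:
$Z = -3$ ($Z = 0 \left(-3\right) - 3 = 0 - 3 = -3$)
$\left(70 - 104\right) Z = \left(70 - 104\right) \left(-3\right) = \left(-34\right) \left(-3\right) = 102$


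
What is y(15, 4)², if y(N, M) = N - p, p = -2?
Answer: 289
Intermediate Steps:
y(N, M) = 2 + N (y(N, M) = N - 1*(-2) = N + 2 = 2 + N)
y(15, 4)² = (2 + 15)² = 17² = 289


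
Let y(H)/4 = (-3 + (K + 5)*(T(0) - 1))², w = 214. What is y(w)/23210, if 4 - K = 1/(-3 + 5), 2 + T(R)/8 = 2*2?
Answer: 62001/23210 ≈ 2.6713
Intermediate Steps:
T(R) = 16 (T(R) = -16 + 8*(2*2) = -16 + 8*4 = -16 + 32 = 16)
K = 7/2 (K = 4 - 1/(-3 + 5) = 4 - 1/2 = 4 - 1*½ = 4 - ½ = 7/2 ≈ 3.5000)
y(H) = 62001 (y(H) = 4*(-3 + (7/2 + 5)*(16 - 1))² = 4*(-3 + (17/2)*15)² = 4*(-3 + 255/2)² = 4*(249/2)² = 4*(62001/4) = 62001)
y(w)/23210 = 62001/23210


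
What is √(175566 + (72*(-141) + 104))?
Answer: √165518 ≈ 406.84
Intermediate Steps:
√(175566 + (72*(-141) + 104)) = √(175566 + (-10152 + 104)) = √(175566 - 10048) = √165518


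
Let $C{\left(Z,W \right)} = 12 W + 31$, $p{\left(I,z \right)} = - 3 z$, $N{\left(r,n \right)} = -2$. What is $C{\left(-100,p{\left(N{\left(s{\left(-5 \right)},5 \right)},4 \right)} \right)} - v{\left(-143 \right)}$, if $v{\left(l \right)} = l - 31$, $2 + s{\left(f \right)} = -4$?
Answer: $61$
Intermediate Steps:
$s{\left(f \right)} = -6$ ($s{\left(f \right)} = -2 - 4 = -6$)
$v{\left(l \right)} = -31 + l$
$C{\left(Z,W \right)} = 31 + 12 W$
$C{\left(-100,p{\left(N{\left(s{\left(-5 \right)},5 \right)},4 \right)} \right)} - v{\left(-143 \right)} = \left(31 + 12 \left(\left(-3\right) 4\right)\right) - \left(-31 - 143\right) = \left(31 + 12 \left(-12\right)\right) - -174 = \left(31 - 144\right) + 174 = -113 + 174 = 61$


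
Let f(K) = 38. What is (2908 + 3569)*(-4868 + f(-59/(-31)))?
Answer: -31283910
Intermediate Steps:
(2908 + 3569)*(-4868 + f(-59/(-31))) = (2908 + 3569)*(-4868 + 38) = 6477*(-4830) = -31283910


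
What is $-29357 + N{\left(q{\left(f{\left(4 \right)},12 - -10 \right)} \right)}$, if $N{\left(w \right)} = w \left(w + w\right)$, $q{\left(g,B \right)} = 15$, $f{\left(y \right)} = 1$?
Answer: $-28907$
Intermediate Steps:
$N{\left(w \right)} = 2 w^{2}$ ($N{\left(w \right)} = w 2 w = 2 w^{2}$)
$-29357 + N{\left(q{\left(f{\left(4 \right)},12 - -10 \right)} \right)} = -29357 + 2 \cdot 15^{2} = -29357 + 2 \cdot 225 = -29357 + 450 = -28907$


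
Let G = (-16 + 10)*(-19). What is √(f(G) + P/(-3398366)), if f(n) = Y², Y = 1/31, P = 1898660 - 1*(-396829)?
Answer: I*√7485127320436058/105349346 ≈ 0.82124*I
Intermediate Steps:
P = 2295489 (P = 1898660 + 396829 = 2295489)
Y = 1/31 (Y = 1*(1/31) = 1/31 ≈ 0.032258)
G = 114 (G = -6*(-19) = 114)
f(n) = 1/961 (f(n) = (1/31)² = 1/961)
√(f(G) + P/(-3398366)) = √(1/961 + 2295489/(-3398366)) = √(1/961 + 2295489*(-1/3398366)) = √(1/961 - 2295489/3398366) = √(-2202566563/3265829726) = I*√7485127320436058/105349346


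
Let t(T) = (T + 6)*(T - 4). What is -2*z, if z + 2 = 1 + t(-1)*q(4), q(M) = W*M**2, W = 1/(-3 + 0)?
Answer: -794/3 ≈ -264.67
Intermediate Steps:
W = -1/3 (W = 1/(-3) = -1/3 ≈ -0.33333)
q(M) = -M**2/3
t(T) = (-4 + T)*(6 + T) (t(T) = (6 + T)*(-4 + T) = (-4 + T)*(6 + T))
z = 397/3 (z = -2 + (1 + (-24 + (-1)**2 + 2*(-1))*(-1/3*4**2)) = -2 + (1 + (-24 + 1 - 2)*(-1/3*16)) = -2 + (1 - 25*(-16/3)) = -2 + (1 + 400/3) = -2 + 403/3 = 397/3 ≈ 132.33)
-2*z = -2*397/3 = -794/3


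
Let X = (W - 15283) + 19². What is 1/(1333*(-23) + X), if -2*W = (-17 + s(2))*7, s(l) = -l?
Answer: -2/91029 ≈ -2.1971e-5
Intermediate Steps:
W = 133/2 (W = -(-17 - 1*2)*7/2 = -(-17 - 2)*7/2 = -(-19)*7/2 = -½*(-133) = 133/2 ≈ 66.500)
X = -29711/2 (X = (133/2 - 15283) + 19² = -30433/2 + 361 = -29711/2 ≈ -14856.)
1/(1333*(-23) + X) = 1/(1333*(-23) - 29711/2) = 1/(-30659 - 29711/2) = 1/(-91029/2) = -2/91029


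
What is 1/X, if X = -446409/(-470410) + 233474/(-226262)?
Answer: -53217953710/4411555591 ≈ -12.063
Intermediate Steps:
X = -4411555591/53217953710 (X = -446409*(-1/470410) + 233474*(-1/226262) = 446409/470410 - 116737/113131 = -4411555591/53217953710 ≈ -0.082896)
1/X = 1/(-4411555591/53217953710) = -53217953710/4411555591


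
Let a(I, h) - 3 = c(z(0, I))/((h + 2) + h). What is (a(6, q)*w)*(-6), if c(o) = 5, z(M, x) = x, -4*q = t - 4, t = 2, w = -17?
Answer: 476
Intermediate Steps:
q = ½ (q = -(2 - 4)/4 = -¼*(-2) = ½ ≈ 0.50000)
a(I, h) = 3 + 5/(2 + 2*h) (a(I, h) = 3 + 5/((h + 2) + h) = 3 + 5/((2 + h) + h) = 3 + 5/(2 + 2*h))
(a(6, q)*w)*(-6) = (((11 + 6*(½))/(2*(1 + ½)))*(-17))*(-6) = (((11 + 3)/(2*(3/2)))*(-17))*(-6) = (((½)*(⅔)*14)*(-17))*(-6) = ((14/3)*(-17))*(-6) = -238/3*(-6) = 476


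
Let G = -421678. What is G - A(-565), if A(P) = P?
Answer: -421113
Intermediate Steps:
G - A(-565) = -421678 - 1*(-565) = -421678 + 565 = -421113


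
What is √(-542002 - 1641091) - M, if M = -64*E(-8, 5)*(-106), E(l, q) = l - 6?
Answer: 94976 + I*√2183093 ≈ 94976.0 + 1477.5*I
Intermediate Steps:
E(l, q) = -6 + l
M = -94976 (M = -64*(-6 - 8)*(-106) = -64*(-14)*(-106) = 896*(-106) = -94976)
√(-542002 - 1641091) - M = √(-542002 - 1641091) - 1*(-94976) = √(-2183093) + 94976 = I*√2183093 + 94976 = 94976 + I*√2183093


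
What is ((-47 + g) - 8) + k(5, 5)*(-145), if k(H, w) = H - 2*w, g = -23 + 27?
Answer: 674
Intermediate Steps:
g = 4
((-47 + g) - 8) + k(5, 5)*(-145) = ((-47 + 4) - 8) + (5 - 2*5)*(-145) = (-43 - 8) + (5 - 10)*(-145) = -51 - 5*(-145) = -51 + 725 = 674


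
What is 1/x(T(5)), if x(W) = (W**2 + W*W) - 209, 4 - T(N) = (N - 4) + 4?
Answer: -1/207 ≈ -0.0048309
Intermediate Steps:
T(N) = 4 - N (T(N) = 4 - ((N - 4) + 4) = 4 - ((-4 + N) + 4) = 4 - N)
x(W) = -209 + 2*W**2 (x(W) = (W**2 + W**2) - 209 = 2*W**2 - 209 = -209 + 2*W**2)
1/x(T(5)) = 1/(-209 + 2*(4 - 1*5)**2) = 1/(-209 + 2*(4 - 5)**2) = 1/(-209 + 2*(-1)**2) = 1/(-209 + 2*1) = 1/(-209 + 2) = 1/(-207) = -1/207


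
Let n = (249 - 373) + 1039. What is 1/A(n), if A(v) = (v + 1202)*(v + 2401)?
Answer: 1/7019972 ≈ 1.4245e-7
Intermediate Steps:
n = 915 (n = -124 + 1039 = 915)
A(v) = (1202 + v)*(2401 + v)
1/A(n) = 1/(2886002 + 915**2 + 3603*915) = 1/(2886002 + 837225 + 3296745) = 1/7019972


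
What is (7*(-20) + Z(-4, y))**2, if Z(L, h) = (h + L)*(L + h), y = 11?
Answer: 8281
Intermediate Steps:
Z(L, h) = (L + h)**2 (Z(L, h) = (L + h)*(L + h) = (L + h)**2)
(7*(-20) + Z(-4, y))**2 = (7*(-20) + (-4 + 11)**2)**2 = (-140 + 7**2)**2 = (-140 + 49)**2 = (-91)**2 = 8281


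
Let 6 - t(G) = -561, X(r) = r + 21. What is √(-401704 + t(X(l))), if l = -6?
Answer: I*√401137 ≈ 633.35*I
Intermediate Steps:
X(r) = 21 + r
t(G) = 567 (t(G) = 6 - 1*(-561) = 6 + 561 = 567)
√(-401704 + t(X(l))) = √(-401704 + 567) = √(-401137) = I*√401137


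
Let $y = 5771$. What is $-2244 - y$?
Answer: $-8015$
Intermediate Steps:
$-2244 - y = -2244 - 5771 = -8015$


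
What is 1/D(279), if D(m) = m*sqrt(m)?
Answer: sqrt(31)/25947 ≈ 0.00021458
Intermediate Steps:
D(m) = m**(3/2)
1/D(279) = 1/(279**(3/2)) = 1/(837*sqrt(31)) = sqrt(31)/25947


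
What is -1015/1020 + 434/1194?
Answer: -8547/13532 ≈ -0.63161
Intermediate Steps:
-1015/1020 + 434/1194 = -1015*1/1020 + 434*(1/1194) = -203/204 + 217/597 = -8547/13532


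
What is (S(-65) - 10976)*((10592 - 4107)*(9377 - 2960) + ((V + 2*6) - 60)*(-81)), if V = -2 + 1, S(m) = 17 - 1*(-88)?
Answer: -452431604394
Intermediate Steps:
S(m) = 105 (S(m) = 17 + 88 = 105)
V = -1
(S(-65) - 10976)*((10592 - 4107)*(9377 - 2960) + ((V + 2*6) - 60)*(-81)) = (105 - 10976)*((10592 - 4107)*(9377 - 2960) + ((-1 + 2*6) - 60)*(-81)) = -10871*(6485*6417 + ((-1 + 12) - 60)*(-81)) = -10871*(41614245 + (11 - 60)*(-81)) = -10871*(41614245 - 49*(-81)) = -10871*(41614245 + 3969) = -10871*41618214 = -452431604394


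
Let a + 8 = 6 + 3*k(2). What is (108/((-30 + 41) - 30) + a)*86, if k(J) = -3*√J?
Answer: -12556/19 - 774*√2 ≈ -1755.4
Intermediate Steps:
a = -2 - 9*√2 (a = -8 + (6 + 3*(-3*√2)) = -8 + (6 - 9*√2) = -2 - 9*√2 ≈ -14.728)
(108/((-30 + 41) - 30) + a)*86 = (108/((-30 + 41) - 30) + (-2 - 9*√2))*86 = (108/(11 - 30) + (-2 - 9*√2))*86 = (108/(-19) + (-2 - 9*√2))*86 = (108*(-1/19) + (-2 - 9*√2))*86 = (-108/19 + (-2 - 9*√2))*86 = (-146/19 - 9*√2)*86 = -12556/19 - 774*√2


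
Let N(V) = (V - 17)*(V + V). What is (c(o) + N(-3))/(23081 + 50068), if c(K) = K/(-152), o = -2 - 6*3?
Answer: 4565/2779662 ≈ 0.0016423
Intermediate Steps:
o = -20 (o = -2 - 18 = -20)
c(K) = -K/152 (c(K) = K*(-1/152) = -K/152)
N(V) = 2*V*(-17 + V) (N(V) = (-17 + V)*(2*V) = 2*V*(-17 + V))
(c(o) + N(-3))/(23081 + 50068) = (-1/152*(-20) + 2*(-3)*(-17 - 3))/(23081 + 50068) = (5/38 + 2*(-3)*(-20))/73149 = (5/38 + 120)*(1/73149) = (4565/38)*(1/73149) = 4565/2779662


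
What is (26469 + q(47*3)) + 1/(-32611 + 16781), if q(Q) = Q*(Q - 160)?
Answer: 376595699/15830 ≈ 23790.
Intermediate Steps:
q(Q) = Q*(-160 + Q)
(26469 + q(47*3)) + 1/(-32611 + 16781) = (26469 + (47*3)*(-160 + 47*3)) + 1/(-32611 + 16781) = (26469 + 141*(-160 + 141)) + 1/(-15830) = (26469 + 141*(-19)) - 1/15830 = (26469 - 2679) - 1/15830 = 23790 - 1/15830 = 376595699/15830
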